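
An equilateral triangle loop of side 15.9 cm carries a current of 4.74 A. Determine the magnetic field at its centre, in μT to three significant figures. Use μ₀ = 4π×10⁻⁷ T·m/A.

B ≈ 53.7 μT

Each side is a finite straight segment at perpendicular distance d = a/(2 tan(π/3)) = 0.0459 m from the centre, with end-angles ±π/3.
One side contributes B₁ = (μ₀I/4πd)·2 sin(π/3) = 1.79×10⁻⁵ T.
All 3 sides add in the same direction: B = 3 × 1.79×10⁻⁵ = 5.37×10⁻⁵ T.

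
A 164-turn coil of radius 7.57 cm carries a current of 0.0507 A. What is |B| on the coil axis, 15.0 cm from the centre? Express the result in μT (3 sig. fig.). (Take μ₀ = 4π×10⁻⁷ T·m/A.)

For an N-turn flat coil, B = Nμ₀IR²/[2(R²+z²)^(3/2)] with R = 0.0757 m, z = 0.15 m.
B = 164 × 3.85×10⁻⁸ T = 6.31×10⁻⁶ T.

B ≈ 6.31 μT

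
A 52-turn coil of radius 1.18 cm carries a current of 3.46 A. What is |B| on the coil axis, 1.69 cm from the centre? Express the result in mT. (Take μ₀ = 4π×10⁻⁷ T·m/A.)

For an N-turn flat coil, B = Nμ₀IR²/[2(R²+z²)^(3/2)] with R = 0.0118 m, z = 0.0169 m.
B = 52 × 3.46×10⁻⁵ T = 1.80×10⁻³ T.

B ≈ 1.80 mT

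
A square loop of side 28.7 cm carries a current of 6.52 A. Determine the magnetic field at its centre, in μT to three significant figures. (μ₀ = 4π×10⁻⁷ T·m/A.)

Each side is a finite straight segment at perpendicular distance d = a/(2 tan(π/4)) = 0.1435 m from the centre, with end-angles ±π/4.
One side contributes B₁ = (μ₀I/4πd)·2 sin(π/4) = 6.43×10⁻⁶ T.
All 4 sides add in the same direction: B = 4 × 6.43×10⁻⁶ = 2.57×10⁻⁵ T.

B ≈ 25.7 μT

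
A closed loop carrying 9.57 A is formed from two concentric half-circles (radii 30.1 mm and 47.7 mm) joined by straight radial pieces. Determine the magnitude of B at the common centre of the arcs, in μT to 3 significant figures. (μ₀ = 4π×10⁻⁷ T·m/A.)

The radial connectors point toward the centre, so dl × r̂ = 0 and they contribute nothing.
Each semicircle gives μ₀I/(4R): inner arc 9.99×10⁻⁵ T, outer arc 6.30×10⁻⁵ T.
The two arcs carry current in opposite angular senses, so their fields oppose: B = |9.99×10⁻⁵ − 6.30×10⁻⁵| = 3.69×10⁻⁵ T.

B ≈ 36.9 μT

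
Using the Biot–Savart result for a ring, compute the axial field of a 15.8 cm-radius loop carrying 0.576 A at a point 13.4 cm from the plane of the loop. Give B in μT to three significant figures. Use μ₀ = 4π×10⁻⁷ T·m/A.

On the axis of a circular loop, B = μ₀IR² / [2(R²+z²)^(3/2)].
R² + z² = (0.158)² + (0.134)² = 0.04292 m², and (R²+z²)^(3/2) = 8.89×10⁻³ m³.
B = (4π×10⁻⁷ × 0.576 × 0.02496) / (2 × 8.89×10⁻³) = 1.02×10⁻⁶ T.

B ≈ 1.02 μT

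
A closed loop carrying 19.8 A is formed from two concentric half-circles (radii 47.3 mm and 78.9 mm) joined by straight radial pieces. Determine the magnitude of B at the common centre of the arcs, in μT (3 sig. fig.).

The radial connectors point toward the centre, so dl × r̂ = 0 and they contribute nothing.
Each semicircle gives μ₀I/(4R): inner arc 1.32×10⁻⁴ T, outer arc 7.88×10⁻⁵ T.
The two arcs carry current in opposite angular senses, so their fields oppose: B = |1.32×10⁻⁴ − 7.88×10⁻⁵| = 5.27×10⁻⁵ T.

B ≈ 52.7 μT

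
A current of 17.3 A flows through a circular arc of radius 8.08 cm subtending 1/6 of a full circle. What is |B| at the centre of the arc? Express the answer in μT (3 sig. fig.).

The Biot–Savart field of a circular arc at its centre is B = μ₀Iφ/(4πR), with φ = 1.047 rad.
B = (4π×10⁻⁷ × 17.3 × 1.047) / (4π × 0.0808) = 2.24×10⁻⁵ T.

B ≈ 22.4 μT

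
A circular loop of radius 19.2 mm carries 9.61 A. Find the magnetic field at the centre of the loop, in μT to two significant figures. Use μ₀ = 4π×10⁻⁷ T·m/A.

At the centre of a circular loop the Biot–Savart law gives B = μ₀I/(2R).
B = (4π×10⁻⁷ × 9.61) / (2 × 0.0192) = 3.14×10⁻⁴ T.

B ≈ 310 μT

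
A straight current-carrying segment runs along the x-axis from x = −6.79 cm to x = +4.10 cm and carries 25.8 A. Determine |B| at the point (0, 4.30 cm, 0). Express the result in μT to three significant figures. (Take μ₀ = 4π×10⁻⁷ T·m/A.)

For a finite straight segment, B = (μ₀I/4πd)(sinθ₁ + sinθ₂), where θ₁, θ₂ are the angles from the perpendicular to each end.
The perpendicular distance is d = 0.043 m; the end-offsets along the wire are a = 0.0679 m and b = 0.041 m.
sinθ₁ = 0.0679/√(0.0679²+0.043²) = 0.8448; sinθ₂ = 0.041/√(0.041²+0.043²) = 0.6901.
B = (4π×10⁻⁷ × 25.8) / (4π × 0.043) × (0.8448 + 0.6901) = 9.21×10⁻⁵ T.

B ≈ 92.1 μT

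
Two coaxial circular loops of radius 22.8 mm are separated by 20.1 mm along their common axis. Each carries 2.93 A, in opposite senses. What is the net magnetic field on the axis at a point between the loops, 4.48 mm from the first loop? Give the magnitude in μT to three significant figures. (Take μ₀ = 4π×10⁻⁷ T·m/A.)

Each loop contributes B = μ₀IR²/[2(R²+z²)^(3/2)] on the axis, with z measured from that loop.
Loop 1 (z = 0.00448 m): B₁ = 7.63×10⁻⁵ T. Loop 2 (z = 0.01562 m): B₂ = 4.53×10⁻⁵ T.
The fields oppose: B = |B₁ − B₂| = 3.09×10⁻⁵ T.

B ≈ 30.9 μT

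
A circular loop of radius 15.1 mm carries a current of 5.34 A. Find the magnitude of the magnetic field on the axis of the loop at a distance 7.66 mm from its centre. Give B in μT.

On the axis of a circular loop, B = μ₀IR² / [2(R²+z²)^(3/2)].
R² + z² = (0.0151)² + (0.00766)² = 0.0002867 m², and (R²+z²)^(3/2) = 4.85×10⁻⁶ m³.
B = (4π×10⁻⁷ × 5.34 × 0.000228) / (2 × 4.85×10⁻⁶) = 1.58×10⁻⁴ T.

B ≈ 158 μT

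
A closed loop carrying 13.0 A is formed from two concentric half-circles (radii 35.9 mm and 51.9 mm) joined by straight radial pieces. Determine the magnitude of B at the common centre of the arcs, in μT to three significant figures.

The radial connectors point toward the centre, so dl × r̂ = 0 and they contribute nothing.
Each semicircle gives μ₀I/(4R): inner arc 1.14×10⁻⁴ T, outer arc 7.87×10⁻⁵ T.
The two arcs carry current in opposite angular senses, so their fields oppose: B = |1.14×10⁻⁴ − 7.87×10⁻⁵| = 3.51×10⁻⁵ T.

B ≈ 35.1 μT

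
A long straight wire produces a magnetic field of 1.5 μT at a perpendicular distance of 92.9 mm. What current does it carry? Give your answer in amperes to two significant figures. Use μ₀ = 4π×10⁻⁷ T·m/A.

I ≈ 0.70 A

For a long straight wire B = μ₀I/(2πd), so I = 2πdB/μ₀.
I = 2π × 0.0929 × 1.50×10⁻⁶ / (4π×10⁻⁷) = 0.697 A.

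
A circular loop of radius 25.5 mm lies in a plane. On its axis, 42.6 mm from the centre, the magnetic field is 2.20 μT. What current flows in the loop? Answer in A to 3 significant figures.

On the axis of a loop, B = μ₀IR²/[2(R²+z²)^(3/2)], so I = 2B(R²+z²)^(3/2)/(μ₀R²).
R² + z² = 0.0006503 + 0.001815 = 0.002465 m²; raised to 3/2 gives 1.22×10⁻⁴ m³.
I = 2 × 2.20×10⁻⁶ × 1.22×10⁻⁴ / (1.26×10⁻⁶ × 0.0006503) = 0.659 A.

I ≈ 0.659 A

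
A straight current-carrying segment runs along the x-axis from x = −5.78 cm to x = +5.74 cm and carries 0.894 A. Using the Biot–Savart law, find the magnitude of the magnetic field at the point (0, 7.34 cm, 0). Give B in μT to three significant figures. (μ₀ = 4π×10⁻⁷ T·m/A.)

B ≈ 1.50 μT

For a finite straight segment, B = (μ₀I/4πd)(sinθ₁ + sinθ₂), where θ₁, θ₂ are the angles from the perpendicular to each end.
The perpendicular distance is d = 0.0734 m; the end-offsets along the wire are a = 0.0578 m and b = 0.0574 m.
sinθ₁ = 0.0578/√(0.0578²+0.0734²) = 0.6187; sinθ₂ = 0.0574/√(0.0574²+0.0734²) = 0.6160.
B = (4π×10⁻⁷ × 0.894) / (4π × 0.0734) × (0.6187 + 0.6160) = 1.50×10⁻⁶ T.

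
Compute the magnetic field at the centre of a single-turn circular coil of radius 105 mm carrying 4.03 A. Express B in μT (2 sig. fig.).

B ≈ 24 μT

At the centre of a circular loop the Biot–Savart law gives B = μ₀I/(2R).
B = (4π×10⁻⁷ × 4.03) / (2 × 0.105) = 2.41×10⁻⁵ T.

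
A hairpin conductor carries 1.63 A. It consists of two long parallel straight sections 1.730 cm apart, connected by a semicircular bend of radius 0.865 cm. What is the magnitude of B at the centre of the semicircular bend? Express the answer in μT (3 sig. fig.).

The semicircular arc contributes B_arc = μ₀I·π/(4πR) = μ₀I/(4R) = 5.92×10⁻⁵ T.
Each semi-infinite lead is at perpendicular distance R = 0.00865 m from the centre, with the perpendicular foot at its near end, so it contributes μ₀I/(4πR); both point the same way, together 3.77×10⁻⁵ T.
Arc and leads all point the same direction: B = 5.92×10⁻⁵ + 3.77×10⁻⁵ = 9.69×10⁻⁵ T.

B ≈ 96.9 μT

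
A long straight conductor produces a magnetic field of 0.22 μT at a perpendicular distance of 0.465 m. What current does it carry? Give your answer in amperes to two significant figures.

For a long straight wire B = μ₀I/(2πd), so I = 2πdB/μ₀.
I = 2π × 0.465 × 2.20×10⁻⁷ / (4π×10⁻⁷) = 0.511 A.

I ≈ 0.51 A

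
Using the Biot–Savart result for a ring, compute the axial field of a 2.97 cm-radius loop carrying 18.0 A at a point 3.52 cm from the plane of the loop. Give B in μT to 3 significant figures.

B ≈ 102 μT

On the axis of a circular loop, B = μ₀IR² / [2(R²+z²)^(3/2)].
R² + z² = (0.0297)² + (0.0352)² = 0.002121 m², and (R²+z²)^(3/2) = 9.77×10⁻⁵ m³.
B = (4π×10⁻⁷ × 18.0 × 0.0008821) / (2 × 9.77×10⁻⁵) = 1.02×10⁻⁴ T.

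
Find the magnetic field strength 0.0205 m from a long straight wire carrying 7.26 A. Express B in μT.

For an infinitely long straight wire, B = μ₀I/(2πd).
B = (4π×10⁻⁷ × 7.26) / (2π × 0.0205) = 7.08×10⁻⁵ T.

B ≈ 70.8 μT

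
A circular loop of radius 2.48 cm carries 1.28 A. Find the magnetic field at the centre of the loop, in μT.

At the centre of a circular loop the Biot–Savart law gives B = μ₀I/(2R).
B = (4π×10⁻⁷ × 1.28) / (2 × 0.0248) = 3.24×10⁻⁵ T.

B ≈ 32.4 μT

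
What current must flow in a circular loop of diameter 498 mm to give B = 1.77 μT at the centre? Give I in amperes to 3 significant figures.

At the centre of a circular loop B = μ₀I/(2R), so I = 2RB/μ₀.
With R = 0.249 m, I = 2 × 0.249 × 1.77×10⁻⁶ / (4π×10⁻⁷) = 0.701 A.

I ≈ 0.701 A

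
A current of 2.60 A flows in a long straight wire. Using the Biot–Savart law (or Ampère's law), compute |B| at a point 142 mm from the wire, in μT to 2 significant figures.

For an infinitely long straight wire, B = μ₀I/(2πd).
B = (4π×10⁻⁷ × 2.60) / (2π × 0.142) = 3.66×10⁻⁶ T.

B ≈ 3.7 μT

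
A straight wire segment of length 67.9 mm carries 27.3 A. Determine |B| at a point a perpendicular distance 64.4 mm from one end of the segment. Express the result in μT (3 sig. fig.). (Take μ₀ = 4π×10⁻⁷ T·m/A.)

For a finite straight segment, B = (μ₀I/4πd)(sinθ₁ + sinθ₂), where θ₁, θ₂ are the angles from the perpendicular to each end.
The perpendicular foot is at one end, so the two end-offsets along the wire are 0 and L = 0.0679 m.
sinθ₁ = 0/√(0²+0.0644²) = 0.0000; sinθ₂ = 0.0679/√(0.0679²+0.0644²) = 0.7256.
B = (4π×10⁻⁷ × 27.3) / (4π × 0.0644) × (0.0000 + 0.7256) = 3.08×10⁻⁵ T.

B ≈ 30.8 μT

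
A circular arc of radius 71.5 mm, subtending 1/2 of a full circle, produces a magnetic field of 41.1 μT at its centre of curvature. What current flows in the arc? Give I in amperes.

I ≈ 9.35 A

For a circular arc, B = μ₀Iφ/(4πR) with φ in radians; here φ = 3.142 rad.
So I = 4πRB/(μ₀φ) = 4π × 0.0715 × 4.11×10⁻⁵ / (4π×10⁻⁷ × 3.142) = 9.35 A.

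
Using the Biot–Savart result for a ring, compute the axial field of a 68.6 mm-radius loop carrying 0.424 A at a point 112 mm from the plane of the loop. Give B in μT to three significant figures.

B ≈ 0.553 μT

On the axis of a circular loop, B = μ₀IR² / [2(R²+z²)^(3/2)].
R² + z² = (0.0686)² + (0.112)² = 0.01725 m², and (R²+z²)^(3/2) = 2.27×10⁻³ m³.
B = (4π×10⁻⁷ × 0.424 × 0.004706) / (2 × 2.27×10⁻³) = 5.53×10⁻⁷ T.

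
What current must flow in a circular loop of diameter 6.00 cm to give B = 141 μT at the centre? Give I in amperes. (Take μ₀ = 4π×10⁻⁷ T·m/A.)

I ≈ 6.73 A

At the centre of a circular loop B = μ₀I/(2R), so I = 2RB/μ₀.
With R = 0.03 m, I = 2 × 0.03 × 1.41×10⁻⁴ / (4π×10⁻⁷) = 6.73 A.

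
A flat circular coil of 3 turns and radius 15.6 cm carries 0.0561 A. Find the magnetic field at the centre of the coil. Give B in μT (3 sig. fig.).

B ≈ 0.678 μT

For an N-turn flat coil, B = Nμ₀I/(2R) with R = 0.156 m.
B = 3 × 2.26×10⁻⁷ T = 6.78×10⁻⁷ T.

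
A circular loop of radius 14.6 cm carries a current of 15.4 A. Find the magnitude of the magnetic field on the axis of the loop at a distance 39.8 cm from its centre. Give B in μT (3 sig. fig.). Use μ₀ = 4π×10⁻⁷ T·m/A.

On the axis of a circular loop, B = μ₀IR² / [2(R²+z²)^(3/2)].
R² + z² = (0.146)² + (0.398)² = 0.1797 m², and (R²+z²)^(3/2) = 7.62×10⁻² m³.
B = (4π×10⁻⁷ × 15.4 × 0.02132) / (2 × 7.62×10⁻²) = 2.71×10⁻⁶ T.

B ≈ 2.71 μT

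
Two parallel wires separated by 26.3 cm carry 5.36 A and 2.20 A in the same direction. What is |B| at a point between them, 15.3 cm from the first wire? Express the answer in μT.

Each long wire gives B = μ₀I/(2πd). Distances are d₁ = 0.153 m and d₂ = 0.11 m.
B₁ = 7.01×10⁻⁶ T, B₂ = 4.00×10⁻⁶ T.
Between parallel currents the two contributions point in opposite directions, so they subtract. B = |B₁ − B₂| = |7.01×10⁻⁶ − 4.00×10⁻⁶| = 3.01×10⁻⁶ T.

B ≈ 3.01 μT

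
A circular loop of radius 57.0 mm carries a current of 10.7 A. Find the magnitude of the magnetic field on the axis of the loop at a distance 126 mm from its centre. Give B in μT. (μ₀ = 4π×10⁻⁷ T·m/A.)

On the axis of a circular loop, B = μ₀IR² / [2(R²+z²)^(3/2)].
R² + z² = (0.057)² + (0.126)² = 0.01913 m², and (R²+z²)^(3/2) = 2.64×10⁻³ m³.
B = (4π×10⁻⁷ × 10.7 × 0.003249) / (2 × 2.64×10⁻³) = 8.26×10⁻⁶ T.

B ≈ 8.26 μT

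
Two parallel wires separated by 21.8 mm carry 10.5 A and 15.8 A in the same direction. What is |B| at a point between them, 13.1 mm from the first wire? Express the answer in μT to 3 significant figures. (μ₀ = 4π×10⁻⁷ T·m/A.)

B ≈ 203 μT

Each long wire gives B = μ₀I/(2πd). Distances are d₁ = 0.0131 m and d₂ = 0.0087 m.
B₁ = 1.60×10⁻⁴ T, B₂ = 3.63×10⁻⁴ T.
Between parallel currents the two contributions point in opposite directions, so they subtract. B = |B₁ − B₂| = |1.60×10⁻⁴ − 3.63×10⁻⁴| = 2.03×10⁻⁴ T.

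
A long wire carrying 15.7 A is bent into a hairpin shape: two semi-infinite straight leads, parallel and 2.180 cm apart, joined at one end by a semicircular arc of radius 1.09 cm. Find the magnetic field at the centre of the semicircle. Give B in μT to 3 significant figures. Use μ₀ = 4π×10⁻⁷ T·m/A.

The semicircular arc contributes B_arc = μ₀I·π/(4πR) = μ₀I/(4R) = 4.53×10⁻⁴ T.
Each semi-infinite lead is at perpendicular distance R = 0.0109 m from the centre, with the perpendicular foot at its near end, so it contributes μ₀I/(4πR); both point the same way, together 2.88×10⁻⁴ T.
Arc and leads all point the same direction: B = 4.53×10⁻⁴ + 2.88×10⁻⁴ = 7.41×10⁻⁴ T.

B ≈ 741 μT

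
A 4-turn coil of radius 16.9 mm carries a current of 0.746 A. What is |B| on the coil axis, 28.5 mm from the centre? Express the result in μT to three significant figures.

B ≈ 14.7 μT

For an N-turn flat coil, B = Nμ₀IR²/[2(R²+z²)^(3/2)] with R = 0.0169 m, z = 0.0285 m.
B = 4 × 3.68×10⁻⁶ T = 1.47×10⁻⁵ T.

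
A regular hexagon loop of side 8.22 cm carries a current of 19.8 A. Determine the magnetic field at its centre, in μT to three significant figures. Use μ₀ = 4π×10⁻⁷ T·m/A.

B ≈ 167 μT

Each side is a finite straight segment at perpendicular distance d = a/(2 tan(π/6)) = 0.07119 m from the centre, with end-angles ±π/6.
One side contributes B₁ = (μ₀I/4πd)·2 sin(π/6) = 2.78×10⁻⁵ T.
All 6 sides add in the same direction: B = 6 × 2.78×10⁻⁵ = 1.67×10⁻⁴ T.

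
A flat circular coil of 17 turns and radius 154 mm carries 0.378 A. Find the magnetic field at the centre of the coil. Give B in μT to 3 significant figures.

For an N-turn flat coil, B = Nμ₀I/(2R) with R = 0.154 m.
B = 17 × 1.54×10⁻⁶ T = 2.62×10⁻⁵ T.

B ≈ 26.2 μT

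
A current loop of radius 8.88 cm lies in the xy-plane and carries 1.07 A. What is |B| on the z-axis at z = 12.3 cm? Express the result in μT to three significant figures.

On the axis of a circular loop, B = μ₀IR² / [2(R²+z²)^(3/2)].
R² + z² = (0.0888)² + (0.123)² = 0.02301 m², and (R²+z²)^(3/2) = 3.49×10⁻³ m³.
B = (4π×10⁻⁷ × 1.07 × 0.007885) / (2 × 3.49×10⁻³) = 1.52×10⁻⁶ T.

B ≈ 1.52 μT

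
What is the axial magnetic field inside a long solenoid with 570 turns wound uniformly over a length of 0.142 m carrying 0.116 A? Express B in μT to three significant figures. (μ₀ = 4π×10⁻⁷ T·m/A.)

B ≈ 585 μT

Inside a long solenoid, B = μ₀nI with n = 4014 turns/m.
B = 4π×10⁻⁷ × 4014 × 0.116 = 5.85×10⁻⁴ T.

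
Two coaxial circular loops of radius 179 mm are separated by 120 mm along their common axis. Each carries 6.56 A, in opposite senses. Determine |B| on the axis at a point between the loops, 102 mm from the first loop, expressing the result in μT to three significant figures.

B ≈ 7.58 μT

Each loop contributes B = μ₀IR²/[2(R²+z²)^(3/2)] on the axis, with z measured from that loop.
Loop 1 (z = 0.102 m): B₁ = 1.51×10⁻⁵ T. Loop 2 (z = 0.018 m): B₂ = 2.27×10⁻⁵ T.
The fields oppose: B = |B₁ − B₂| = 7.58×10⁻⁶ T.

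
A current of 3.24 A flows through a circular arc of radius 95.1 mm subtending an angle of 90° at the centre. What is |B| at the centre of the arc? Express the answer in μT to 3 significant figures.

The Biot–Savart field of a circular arc at its centre is B = μ₀Iφ/(4πR), with φ = 1.571 rad.
B = (4π×10⁻⁷ × 3.24 × 1.571) / (4π × 0.0951) = 5.35×10⁻⁶ T.

B ≈ 5.35 μT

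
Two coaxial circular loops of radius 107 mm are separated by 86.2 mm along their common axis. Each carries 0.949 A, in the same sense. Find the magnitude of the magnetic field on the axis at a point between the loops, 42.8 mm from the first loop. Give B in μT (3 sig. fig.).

B ≈ 8.89 μT

Each loop contributes B = μ₀IR²/[2(R²+z²)^(3/2)] on the axis, with z measured from that loop.
Loop 1 (z = 0.0428 m): B₁ = 4.46×10⁻⁶ T. Loop 2 (z = 0.0434 m): B₂ = 4.43×10⁻⁶ T.
The fields add: B = B₁ + B₂ = 8.89×10⁻⁶ T.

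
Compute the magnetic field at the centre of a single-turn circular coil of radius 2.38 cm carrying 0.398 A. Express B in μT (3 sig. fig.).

B ≈ 10.5 μT

At the centre of a circular loop the Biot–Savart law gives B = μ₀I/(2R).
B = (4π×10⁻⁷ × 0.398) / (2 × 0.0238) = 1.05×10⁻⁵ T.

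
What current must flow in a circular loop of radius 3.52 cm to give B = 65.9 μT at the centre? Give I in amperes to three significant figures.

At the centre of a circular loop B = μ₀I/(2R), so I = 2RB/μ₀.
With R = 0.0352 m, I = 2 × 0.0352 × 6.59×10⁻⁵ / (4π×10⁻⁷) = 3.69 A.

I ≈ 3.69 A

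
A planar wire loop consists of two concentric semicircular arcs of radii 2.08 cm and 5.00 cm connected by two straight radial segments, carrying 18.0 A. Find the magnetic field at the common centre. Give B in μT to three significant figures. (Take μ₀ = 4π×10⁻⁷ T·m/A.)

The radial connectors point toward the centre, so dl × r̂ = 0 and they contribute nothing.
Each semicircle gives μ₀I/(4R): inner arc 2.72×10⁻⁴ T, outer arc 1.13×10⁻⁴ T.
The two arcs carry current in opposite angular senses, so their fields oppose: B = |2.72×10⁻⁴ − 1.13×10⁻⁴| = 1.59×10⁻⁴ T.

B ≈ 159 μT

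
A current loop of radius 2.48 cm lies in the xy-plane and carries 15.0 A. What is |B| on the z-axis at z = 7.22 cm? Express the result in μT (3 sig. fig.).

B ≈ 13.0 μT

On the axis of a circular loop, B = μ₀IR² / [2(R²+z²)^(3/2)].
R² + z² = (0.0248)² + (0.0722)² = 0.005828 m², and (R²+z²)^(3/2) = 4.45×10⁻⁴ m³.
B = (4π×10⁻⁷ × 15.0 × 0.000615) / (2 × 4.45×10⁻⁴) = 1.30×10⁻⁵ T.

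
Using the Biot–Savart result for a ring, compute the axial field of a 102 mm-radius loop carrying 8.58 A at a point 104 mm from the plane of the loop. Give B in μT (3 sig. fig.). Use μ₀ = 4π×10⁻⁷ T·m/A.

On the axis of a circular loop, B = μ₀IR² / [2(R²+z²)^(3/2)].
R² + z² = (0.102)² + (0.104)² = 0.02122 m², and (R²+z²)^(3/2) = 3.09×10⁻³ m³.
B = (4π×10⁻⁷ × 8.58 × 0.0104) / (2 × 3.09×10⁻³) = 1.81×10⁻⁵ T.

B ≈ 18.1 μT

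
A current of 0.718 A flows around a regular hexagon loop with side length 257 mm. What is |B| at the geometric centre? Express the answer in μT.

B ≈ 1.94 μT

Each side is a finite straight segment at perpendicular distance d = a/(2 tan(π/6)) = 0.2226 m from the centre, with end-angles ±π/6.
One side contributes B₁ = (μ₀I/4πd)·2 sin(π/6) = 3.23×10⁻⁷ T.
All 6 sides add in the same direction: B = 6 × 3.23×10⁻⁷ = 1.94×10⁻⁶ T.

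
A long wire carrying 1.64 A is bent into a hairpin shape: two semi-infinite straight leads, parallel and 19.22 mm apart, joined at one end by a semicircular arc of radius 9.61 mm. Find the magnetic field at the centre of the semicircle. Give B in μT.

The semicircular arc contributes B_arc = μ₀I·π/(4πR) = μ₀I/(4R) = 5.36×10⁻⁵ T.
Each semi-infinite lead is at perpendicular distance R = 0.00961 m from the centre, with the perpendicular foot at its near end, so it contributes μ₀I/(4πR); both point the same way, together 3.41×10⁻⁵ T.
Arc and leads all point the same direction: B = 5.36×10⁻⁵ + 3.41×10⁻⁵ = 8.77×10⁻⁵ T.

B ≈ 87.7 μT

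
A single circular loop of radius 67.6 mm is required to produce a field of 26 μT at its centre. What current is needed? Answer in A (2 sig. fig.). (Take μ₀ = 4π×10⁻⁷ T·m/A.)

At the centre of a circular loop B = μ₀I/(2R), so I = 2RB/μ₀.
With R = 0.0676 m, I = 2 × 0.0676 × 2.60×10⁻⁵ / (4π×10⁻⁷) = 2.80 A.

I ≈ 2.8 A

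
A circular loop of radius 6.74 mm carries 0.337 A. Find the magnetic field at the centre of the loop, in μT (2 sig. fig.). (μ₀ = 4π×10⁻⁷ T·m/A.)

At the centre of a circular loop the Biot–Savart law gives B = μ₀I/(2R).
B = (4π×10⁻⁷ × 0.337) / (2 × 0.00674) = 3.14×10⁻⁵ T.

B ≈ 31 μT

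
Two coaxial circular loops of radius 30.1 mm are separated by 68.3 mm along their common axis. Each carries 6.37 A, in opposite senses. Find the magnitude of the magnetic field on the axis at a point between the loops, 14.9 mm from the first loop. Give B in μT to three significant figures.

Each loop contributes B = μ₀IR²/[2(R²+z²)^(3/2)] on the axis, with z measured from that loop.
Loop 1 (z = 0.0149 m): B₁ = 9.57×10⁻⁵ T. Loop 2 (z = 0.0534 m): B₂ = 1.57×10⁻⁵ T.
The fields oppose: B = |B₁ − B₂| = 8.00×10⁻⁵ T.

B ≈ 80.0 μT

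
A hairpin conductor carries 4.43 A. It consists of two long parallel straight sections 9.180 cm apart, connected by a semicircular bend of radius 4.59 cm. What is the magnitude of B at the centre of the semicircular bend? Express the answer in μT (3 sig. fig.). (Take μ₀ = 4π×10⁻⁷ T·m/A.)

B ≈ 49.6 μT

The semicircular arc contributes B_arc = μ₀I·π/(4πR) = μ₀I/(4R) = 3.03×10⁻⁵ T.
Each semi-infinite lead is at perpendicular distance R = 0.0459 m from the centre, with the perpendicular foot at its near end, so it contributes μ₀I/(4πR); both point the same way, together 1.93×10⁻⁵ T.
Arc and leads all point the same direction: B = 3.03×10⁻⁵ + 1.93×10⁻⁵ = 4.96×10⁻⁵ T.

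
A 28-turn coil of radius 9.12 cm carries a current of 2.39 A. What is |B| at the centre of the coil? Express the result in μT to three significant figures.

For an N-turn flat coil, B = Nμ₀I/(2R) with R = 0.0912 m.
B = 28 × 1.65×10⁻⁵ T = 4.61×10⁻⁴ T.

B ≈ 461 μT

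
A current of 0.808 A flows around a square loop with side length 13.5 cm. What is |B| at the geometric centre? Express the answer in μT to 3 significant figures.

B ≈ 6.77 μT

Each side is a finite straight segment at perpendicular distance d = a/(2 tan(π/4)) = 0.0675 m from the centre, with end-angles ±π/4.
One side contributes B₁ = (μ₀I/4πd)·2 sin(π/4) = 1.69×10⁻⁶ T.
All 4 sides add in the same direction: B = 4 × 1.69×10⁻⁶ = 6.77×10⁻⁶ T.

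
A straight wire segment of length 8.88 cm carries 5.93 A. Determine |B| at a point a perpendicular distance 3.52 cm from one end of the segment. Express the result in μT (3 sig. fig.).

For a finite straight segment, B = (μ₀I/4πd)(sinθ₁ + sinθ₂), where θ₁, θ₂ are the angles from the perpendicular to each end.
The perpendicular foot is at one end, so the two end-offsets along the wire are 0 and L = 0.0888 m.
sinθ₁ = 0/√(0²+0.0352²) = 0.0000; sinθ₂ = 0.0888/√(0.0888²+0.0352²) = 0.9296.
B = (4π×10⁻⁷ × 5.93) / (4π × 0.0352) × (0.0000 + 0.9296) = 1.57×10⁻⁵ T.

B ≈ 15.7 μT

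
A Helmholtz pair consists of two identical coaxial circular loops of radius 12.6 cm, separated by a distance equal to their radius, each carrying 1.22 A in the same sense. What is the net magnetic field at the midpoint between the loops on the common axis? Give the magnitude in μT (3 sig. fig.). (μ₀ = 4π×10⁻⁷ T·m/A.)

Each loop contributes B = μ₀IR²/[2(R²+z²)^(3/2)] on the axis, with z measured from that loop.
Loop 1 (z = 0.063 m): B₁ = 4.35×10⁻⁶ T. Loop 2 (z = 0.063 m): B₂ = 4.35×10⁻⁶ T.
The fields add: B = B₁ + B₂ = 8.71×10⁻⁶ T.

B ≈ 8.71 μT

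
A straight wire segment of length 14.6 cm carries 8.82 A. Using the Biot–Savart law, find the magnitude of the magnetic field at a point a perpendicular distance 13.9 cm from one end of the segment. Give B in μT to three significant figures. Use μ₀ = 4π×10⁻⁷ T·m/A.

B ≈ 4.60 μT

For a finite straight segment, B = (μ₀I/4πd)(sinθ₁ + sinθ₂), where θ₁, θ₂ are the angles from the perpendicular to each end.
The perpendicular foot is at one end, so the two end-offsets along the wire are 0 and L = 0.146 m.
sinθ₁ = 0/√(0²+0.139²) = 0.0000; sinθ₂ = 0.146/√(0.146²+0.139²) = 0.7243.
B = (4π×10⁻⁷ × 8.82) / (4π × 0.139) × (0.0000 + 0.7243) = 4.60×10⁻⁶ T.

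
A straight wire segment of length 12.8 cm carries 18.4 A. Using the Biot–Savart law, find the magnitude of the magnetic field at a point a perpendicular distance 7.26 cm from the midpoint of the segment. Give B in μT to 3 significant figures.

For a finite straight segment, B = (μ₀I/4πd)(sinθ₁ + sinθ₂), where θ₁, θ₂ are the angles from the perpendicular to each end.
The perpendicular from the point meets the wire at its midpoint, so each end is L/2 = 0.064 m away along the wire.
sinθ₁ = 0.064/√(0.064²+0.0726²) = 0.6613; sinθ₂ = 0.064/√(0.064²+0.0726²) = 0.6613.
B = (4π×10⁻⁷ × 18.4) / (4π × 0.0726) × (0.6613 + 0.6613) = 3.35×10⁻⁵ T.

B ≈ 33.5 μT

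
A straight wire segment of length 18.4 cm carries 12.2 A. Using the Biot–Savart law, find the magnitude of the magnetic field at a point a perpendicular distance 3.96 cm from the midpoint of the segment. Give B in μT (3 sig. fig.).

B ≈ 56.6 μT

For a finite straight segment, B = (μ₀I/4πd)(sinθ₁ + sinθ₂), where θ₁, θ₂ are the angles from the perpendicular to each end.
The perpendicular from the point meets the wire at its midpoint, so each end is L/2 = 0.092 m away along the wire.
sinθ₁ = 0.092/√(0.092²+0.0396²) = 0.9185; sinθ₂ = 0.092/√(0.092²+0.0396²) = 0.9185.
B = (4π×10⁻⁷ × 12.2) / (4π × 0.0396) × (0.9185 + 0.9185) = 5.66×10⁻⁵ T.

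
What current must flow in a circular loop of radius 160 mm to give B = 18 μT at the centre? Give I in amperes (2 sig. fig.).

At the centre of a circular loop B = μ₀I/(2R), so I = 2RB/μ₀.
With R = 0.16 m, I = 2 × 0.16 × 1.80×10⁻⁵ / (4π×10⁻⁷) = 4.58 A.

I ≈ 4.6 A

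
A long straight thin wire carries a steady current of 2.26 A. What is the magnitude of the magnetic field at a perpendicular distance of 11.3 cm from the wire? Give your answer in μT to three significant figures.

B ≈ 4.00 μT

For an infinitely long straight wire, B = μ₀I/(2πd).
B = (4π×10⁻⁷ × 2.26) / (2π × 0.113) = 4.00×10⁻⁶ T.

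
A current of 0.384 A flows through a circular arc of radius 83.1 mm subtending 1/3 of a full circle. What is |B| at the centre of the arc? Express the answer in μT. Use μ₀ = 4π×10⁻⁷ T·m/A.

The Biot–Savart field of a circular arc at its centre is B = μ₀Iφ/(4πR), with φ = 2.094 rad.
B = (4π×10⁻⁷ × 0.384 × 2.094) / (4π × 0.0831) = 9.68×10⁻⁷ T.

B ≈ 0.968 μT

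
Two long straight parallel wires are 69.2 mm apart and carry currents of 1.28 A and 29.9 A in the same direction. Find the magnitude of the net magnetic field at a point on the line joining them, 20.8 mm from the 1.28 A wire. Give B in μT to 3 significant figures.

B ≈ 111 μT

Each long wire gives B = μ₀I/(2πd). Distances are d₁ = 0.0208 m and d₂ = 0.0484 m.
B₁ = 1.23×10⁻⁵ T, B₂ = 1.24×10⁻⁴ T.
Between parallel currents the two contributions point in opposite directions, so they subtract. B = |B₁ − B₂| = |1.23×10⁻⁵ − 1.24×10⁻⁴| = 1.11×10⁻⁴ T.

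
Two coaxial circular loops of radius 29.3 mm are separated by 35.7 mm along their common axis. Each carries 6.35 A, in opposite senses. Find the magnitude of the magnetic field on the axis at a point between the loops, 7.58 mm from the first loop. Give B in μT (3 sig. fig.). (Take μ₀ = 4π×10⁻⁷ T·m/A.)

Each loop contributes B = μ₀IR²/[2(R²+z²)^(3/2)] on the axis, with z measured from that loop.
Loop 1 (z = 0.00758 m): B₁ = 1.24×10⁻⁴ T. Loop 2 (z = 0.02812 m): B₂ = 5.11×10⁻⁵ T.
The fields oppose: B = |B₁ − B₂| = 7.24×10⁻⁵ T.

B ≈ 72.4 μT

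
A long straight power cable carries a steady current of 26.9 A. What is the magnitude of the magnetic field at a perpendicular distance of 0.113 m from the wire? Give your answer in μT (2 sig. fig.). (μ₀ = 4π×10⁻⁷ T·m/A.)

B ≈ 48 μT

For an infinitely long straight wire, B = μ₀I/(2πd).
B = (4π×10⁻⁷ × 26.9) / (2π × 0.113) = 4.76×10⁻⁵ T.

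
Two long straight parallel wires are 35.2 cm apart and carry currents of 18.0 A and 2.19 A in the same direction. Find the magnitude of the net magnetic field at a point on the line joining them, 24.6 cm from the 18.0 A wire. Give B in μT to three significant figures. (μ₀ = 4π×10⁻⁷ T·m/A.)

B ≈ 10.5 μT

Each long wire gives B = μ₀I/(2πd). Distances are d₁ = 0.246 m and d₂ = 0.106 m.
B₁ = 1.46×10⁻⁵ T, B₂ = 4.13×10⁻⁶ T.
Between parallel currents the two contributions point in opposite directions, so they subtract. B = |B₁ − B₂| = |1.46×10⁻⁵ − 4.13×10⁻⁶| = 1.05×10⁻⁵ T.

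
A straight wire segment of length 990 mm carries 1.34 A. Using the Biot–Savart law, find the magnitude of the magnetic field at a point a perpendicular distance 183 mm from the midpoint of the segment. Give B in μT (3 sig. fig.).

B ≈ 1.37 μT

For a finite straight segment, B = (μ₀I/4πd)(sinθ₁ + sinθ₂), where θ₁, θ₂ are the angles from the perpendicular to each end.
The perpendicular from the point meets the wire at its midpoint, so each end is L/2 = 0.495 m away along the wire.
sinθ₁ = 0.495/√(0.495²+0.183²) = 0.9380; sinθ₂ = 0.495/√(0.495²+0.183²) = 0.9380.
B = (4π×10⁻⁷ × 1.34) / (4π × 0.183) × (0.9380 + 0.9380) = 1.37×10⁻⁶ T.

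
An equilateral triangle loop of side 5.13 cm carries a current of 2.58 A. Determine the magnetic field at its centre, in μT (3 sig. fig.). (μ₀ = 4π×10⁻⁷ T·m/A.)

B ≈ 90.5 μT

Each side is a finite straight segment at perpendicular distance d = a/(2 tan(π/3)) = 0.01481 m from the centre, with end-angles ±π/3.
One side contributes B₁ = (μ₀I/4πd)·2 sin(π/3) = 3.02×10⁻⁵ T.
All 3 sides add in the same direction: B = 3 × 3.02×10⁻⁵ = 9.05×10⁻⁵ T.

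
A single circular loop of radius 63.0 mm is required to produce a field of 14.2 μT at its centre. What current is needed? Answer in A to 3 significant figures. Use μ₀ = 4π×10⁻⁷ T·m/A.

I ≈ 1.42 A

At the centre of a circular loop B = μ₀I/(2R), so I = 2RB/μ₀.
With R = 0.063 m, I = 2 × 0.063 × 1.42×10⁻⁵ / (4π×10⁻⁷) = 1.42 A.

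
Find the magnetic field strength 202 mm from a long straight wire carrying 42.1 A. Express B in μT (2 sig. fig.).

B ≈ 42 μT

For an infinitely long straight wire, B = μ₀I/(2πd).
B = (4π×10⁻⁷ × 42.1) / (2π × 0.202) = 4.17×10⁻⁵ T.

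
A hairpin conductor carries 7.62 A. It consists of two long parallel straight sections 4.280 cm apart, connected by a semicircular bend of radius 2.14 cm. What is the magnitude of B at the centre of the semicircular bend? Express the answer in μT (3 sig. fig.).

The semicircular arc contributes B_arc = μ₀I·π/(4πR) = μ₀I/(4R) = 1.12×10⁻⁴ T.
Each semi-infinite lead is at perpendicular distance R = 0.0214 m from the centre, with the perpendicular foot at its near end, so it contributes μ₀I/(4πR); both point the same way, together 7.12×10⁻⁵ T.
Arc and leads all point the same direction: B = 1.12×10⁻⁴ + 7.12×10⁻⁵ = 1.83×10⁻⁴ T.

B ≈ 183 μT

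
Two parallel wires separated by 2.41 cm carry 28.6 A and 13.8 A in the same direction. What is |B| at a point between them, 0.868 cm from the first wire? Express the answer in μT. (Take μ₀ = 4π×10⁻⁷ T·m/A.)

Each long wire gives B = μ₀I/(2πd). Distances are d₁ = 0.00868 m and d₂ = 0.01542 m.
B₁ = 6.59×10⁻⁴ T, B₂ = 1.79×10⁻⁴ T.
Between parallel currents the two contributions point in opposite directions, so they subtract. B = |B₁ − B₂| = |6.59×10⁻⁴ − 1.79×10⁻⁴| = 4.80×10⁻⁴ T.

B ≈ 480 μT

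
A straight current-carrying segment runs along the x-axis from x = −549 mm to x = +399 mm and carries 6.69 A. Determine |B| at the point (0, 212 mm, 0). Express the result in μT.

B ≈ 5.73 μT

For a finite straight segment, B = (μ₀I/4πd)(sinθ₁ + sinθ₂), where θ₁, θ₂ are the angles from the perpendicular to each end.
The perpendicular distance is d = 0.212 m; the end-offsets along the wire are a = 0.549 m and b = 0.399 m.
sinθ₁ = 0.549/√(0.549²+0.212²) = 0.9329; sinθ₂ = 0.399/√(0.399²+0.212²) = 0.8831.
B = (4π×10⁻⁷ × 6.69) / (4π × 0.212) × (0.9329 + 0.8831) = 5.73×10⁻⁶ T.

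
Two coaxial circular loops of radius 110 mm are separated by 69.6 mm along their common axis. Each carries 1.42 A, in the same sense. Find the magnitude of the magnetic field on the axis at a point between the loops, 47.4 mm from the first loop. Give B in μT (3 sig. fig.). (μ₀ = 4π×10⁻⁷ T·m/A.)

B ≈ 13.9 μT

Each loop contributes B = μ₀IR²/[2(R²+z²)^(3/2)] on the axis, with z measured from that loop.
Loop 1 (z = 0.0474 m): B₁ = 6.28×10⁻⁶ T. Loop 2 (z = 0.0222 m): B₂ = 7.64×10⁻⁶ T.
The fields add: B = B₁ + B₂ = 1.39×10⁻⁵ T.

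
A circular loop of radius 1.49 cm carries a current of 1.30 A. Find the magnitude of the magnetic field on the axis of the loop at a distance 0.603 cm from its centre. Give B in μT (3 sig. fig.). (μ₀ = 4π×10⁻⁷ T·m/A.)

On the axis of a circular loop, B = μ₀IR² / [2(R²+z²)^(3/2)].
R² + z² = (0.0149)² + (0.00603)² = 0.0002584 m², and (R²+z²)^(3/2) = 4.15×10⁻⁶ m³.
B = (4π×10⁻⁷ × 1.30 × 0.000222) / (2 × 4.15×10⁻⁶) = 4.37×10⁻⁵ T.

B ≈ 43.7 μT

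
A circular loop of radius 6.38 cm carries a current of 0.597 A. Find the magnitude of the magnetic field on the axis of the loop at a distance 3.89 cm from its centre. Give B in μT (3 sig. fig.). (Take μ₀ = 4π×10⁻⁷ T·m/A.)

On the axis of a circular loop, B = μ₀IR² / [2(R²+z²)^(3/2)].
R² + z² = (0.0638)² + (0.0389)² = 0.005584 m², and (R²+z²)^(3/2) = 4.17×10⁻⁴ m³.
B = (4π×10⁻⁷ × 0.597 × 0.00407) / (2 × 4.17×10⁻⁴) = 3.66×10⁻⁶ T.

B ≈ 3.66 μT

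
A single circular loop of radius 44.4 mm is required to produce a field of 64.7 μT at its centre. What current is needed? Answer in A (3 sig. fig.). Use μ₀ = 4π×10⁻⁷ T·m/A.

I ≈ 4.57 A

At the centre of a circular loop B = μ₀I/(2R), so I = 2RB/μ₀.
With R = 0.0444 m, I = 2 × 0.0444 × 6.47×10⁻⁵ / (4π×10⁻⁷) = 4.57 A.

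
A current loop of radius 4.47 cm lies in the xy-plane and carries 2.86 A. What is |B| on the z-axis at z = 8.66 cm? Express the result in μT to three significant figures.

B ≈ 3.88 μT

On the axis of a circular loop, B = μ₀IR² / [2(R²+z²)^(3/2)].
R² + z² = (0.0447)² + (0.0866)² = 0.009498 m², and (R²+z²)^(3/2) = 9.26×10⁻⁴ m³.
B = (4π×10⁻⁷ × 2.86 × 0.001998) / (2 × 9.26×10⁻⁴) = 3.88×10⁻⁶ T.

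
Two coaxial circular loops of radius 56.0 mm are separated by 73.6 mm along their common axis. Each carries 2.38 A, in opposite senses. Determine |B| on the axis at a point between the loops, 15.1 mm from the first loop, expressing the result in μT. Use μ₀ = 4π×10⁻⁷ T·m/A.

B ≈ 15.2 μT

Each loop contributes B = μ₀IR²/[2(R²+z²)^(3/2)] on the axis, with z measured from that loop.
Loop 1 (z = 0.0151 m): B₁ = 2.40×10⁻⁵ T. Loop 2 (z = 0.0585 m): B₂ = 8.83×10⁻⁶ T.
The fields oppose: B = |B₁ − B₂| = 1.52×10⁻⁵ T.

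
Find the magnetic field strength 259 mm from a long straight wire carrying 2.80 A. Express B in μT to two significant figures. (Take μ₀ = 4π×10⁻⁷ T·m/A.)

For an infinitely long straight wire, B = μ₀I/(2πd).
B = (4π×10⁻⁷ × 2.80) / (2π × 0.259) = 2.16×10⁻⁶ T.

B ≈ 2.2 μT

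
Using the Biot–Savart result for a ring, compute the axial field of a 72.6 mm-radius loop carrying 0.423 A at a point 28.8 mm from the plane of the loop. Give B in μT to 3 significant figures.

On the axis of a circular loop, B = μ₀IR² / [2(R²+z²)^(3/2)].
R² + z² = (0.0726)² + (0.0288)² = 0.0061 m², and (R²+z²)^(3/2) = 4.76×10⁻⁴ m³.
B = (4π×10⁻⁷ × 0.423 × 0.005271) / (2 × 4.76×10⁻⁴) = 2.94×10⁻⁶ T.

B ≈ 2.94 μT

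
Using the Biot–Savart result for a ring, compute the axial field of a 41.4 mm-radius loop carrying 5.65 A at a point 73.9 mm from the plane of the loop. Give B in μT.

B ≈ 10.0 μT

On the axis of a circular loop, B = μ₀IR² / [2(R²+z²)^(3/2)].
R² + z² = (0.0414)² + (0.0739)² = 0.007175 m², and (R²+z²)^(3/2) = 6.08×10⁻⁴ m³.
B = (4π×10⁻⁷ × 5.65 × 0.001714) / (2 × 6.08×10⁻⁴) = 1.00×10⁻⁵ T.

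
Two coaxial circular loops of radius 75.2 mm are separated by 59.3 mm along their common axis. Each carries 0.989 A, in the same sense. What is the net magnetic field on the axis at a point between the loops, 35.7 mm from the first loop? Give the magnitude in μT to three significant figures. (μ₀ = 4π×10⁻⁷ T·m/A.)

Each loop contributes B = μ₀IR²/[2(R²+z²)^(3/2)] on the axis, with z measured from that loop.
Loop 1 (z = 0.0357 m): B₁ = 6.09×10⁻⁶ T. Loop 2 (z = 0.0236 m): B₂ = 7.18×10⁻⁶ T.
The fields add: B = B₁ + B₂ = 1.33×10⁻⁵ T.

B ≈ 13.3 μT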